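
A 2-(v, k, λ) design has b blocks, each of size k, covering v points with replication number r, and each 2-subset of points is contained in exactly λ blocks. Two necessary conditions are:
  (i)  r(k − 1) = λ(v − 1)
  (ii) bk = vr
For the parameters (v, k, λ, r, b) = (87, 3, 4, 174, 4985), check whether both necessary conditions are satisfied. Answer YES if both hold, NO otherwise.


Condition (i): r(k − 1) = 174·2 = 348; λ(v − 1) = 4·86 = 344. Match? NO.
Condition (ii): bk = 4985·3 = 14955; vr = 87·174 = 15138. Match? NO.
Both conditions hold? NO.

NO


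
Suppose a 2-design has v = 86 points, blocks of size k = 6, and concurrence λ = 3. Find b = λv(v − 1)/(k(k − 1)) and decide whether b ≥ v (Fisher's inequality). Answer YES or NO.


r = λ(v − 1)/(k − 1) = 3·85/5 = 51.
b = vr/k = 86·51/6 = 731.
Fisher's inequality: b ≥ v ⇔ 731 ≥ 86? YES.

YES


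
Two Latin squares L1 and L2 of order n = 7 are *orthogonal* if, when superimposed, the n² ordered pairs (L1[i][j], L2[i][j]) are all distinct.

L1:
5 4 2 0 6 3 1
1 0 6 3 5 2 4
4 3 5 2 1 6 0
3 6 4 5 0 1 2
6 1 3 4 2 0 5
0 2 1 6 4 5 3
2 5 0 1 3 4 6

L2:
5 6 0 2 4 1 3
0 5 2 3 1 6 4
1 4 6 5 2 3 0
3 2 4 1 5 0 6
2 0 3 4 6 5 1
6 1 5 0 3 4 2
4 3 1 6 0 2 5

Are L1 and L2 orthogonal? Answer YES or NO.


Form the n² = 49 superimposed pairs (L1[i][j], L2[i][j]), row by row (rows and columns indexed from 0):
row 0: (5,5) (4,6) (2,0) (0,2) (6,4) (3,1) (1,3)
row 1: (1,0) (0,5) (6,2) (3,3) (5,1) (2,6) (4,4)
row 2: (4,1) (3,4) (5,6) (2,5) (1,2) (6,3) (0,0)
row 3: (3,3) (6,2) (4,4) (5,1) (0,5) (1,0) (2,6)
row 4: (6,2) (1,0) (3,3) (4,4) (2,6) (0,5) (5,1)
row 5: (0,6) (2,1) (1,5) (6,0) (4,3) (5,4) (3,2)
row 6: (2,4) (5,3) (0,1) (1,6) (3,0) (4,2) (6,5)
Orthogonality requires all 49 pairs distinct.
But the pair (3,3) repeats: cell (1,3) has L1 = 3, L2 = 3, and cell (3,0) has L1 = 3, L2 = 3.
A repeated pair means some other pair never occurs (only 35 distinct pairs out of 49), so the squares are not orthogonal.
Conclusion: NO.

NO


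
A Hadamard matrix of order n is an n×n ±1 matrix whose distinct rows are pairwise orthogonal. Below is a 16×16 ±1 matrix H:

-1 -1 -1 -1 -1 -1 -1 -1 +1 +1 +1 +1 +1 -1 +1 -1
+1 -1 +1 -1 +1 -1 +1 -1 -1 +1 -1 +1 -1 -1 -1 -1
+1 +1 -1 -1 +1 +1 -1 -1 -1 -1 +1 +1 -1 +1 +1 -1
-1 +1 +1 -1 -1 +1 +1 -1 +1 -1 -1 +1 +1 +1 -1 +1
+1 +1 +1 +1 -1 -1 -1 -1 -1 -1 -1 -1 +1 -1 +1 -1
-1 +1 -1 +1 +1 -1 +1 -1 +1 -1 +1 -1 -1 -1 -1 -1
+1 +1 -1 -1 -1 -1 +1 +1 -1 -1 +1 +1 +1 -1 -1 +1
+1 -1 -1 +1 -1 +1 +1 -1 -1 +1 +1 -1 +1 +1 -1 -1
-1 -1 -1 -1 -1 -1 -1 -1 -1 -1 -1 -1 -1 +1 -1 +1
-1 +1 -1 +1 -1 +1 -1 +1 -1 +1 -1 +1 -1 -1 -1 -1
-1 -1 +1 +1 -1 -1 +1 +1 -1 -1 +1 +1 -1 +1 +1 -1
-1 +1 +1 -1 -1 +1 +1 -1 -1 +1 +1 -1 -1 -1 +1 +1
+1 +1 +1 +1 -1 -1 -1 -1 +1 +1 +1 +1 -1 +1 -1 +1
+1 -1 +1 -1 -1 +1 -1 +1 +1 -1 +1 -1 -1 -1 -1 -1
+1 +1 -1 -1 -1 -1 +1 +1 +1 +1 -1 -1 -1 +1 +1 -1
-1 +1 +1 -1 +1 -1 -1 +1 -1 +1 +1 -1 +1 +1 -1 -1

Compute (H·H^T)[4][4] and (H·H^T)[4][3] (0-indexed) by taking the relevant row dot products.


Row 3 of H: [-1, 1, 1, -1, -1, 1, 1, -1, 1, -1, -1, 1, 1, 1, -1, 1].
Row 4 of H: [1, 1, 1, 1, -1, -1, -1, -1, -1, -1, -1, -1, 1, -1, 1, -1].
(H·H^T)[4][4] = Σ_j H[4][j]·H[4][j] = (1)² + (1)² + (1)² + (1)² + (-1)² + (-1)² + (-1)² + (-1)² + (-1)² + (-1)² + (-1)² + (-1)² + (1)² + (-1)² + (1)² + (-1)² = 1 + 1 + 1 + 1 + 1 + 1 + 1 + 1 + 1 + 1 + 1 + 1 + 1 + 1 + 1 + 1 = 16.
(H·H^T)[4][3] = Σ_j H[4][j]·H[3][j] = (1)·(-1) + (1)·(1) + (1)·(1) + (1)·(-1) + (-1)·(-1) + (-1)·(1) + (-1)·(1) + (-1)·(-1) + (-1)·(1) + (-1)·(-1) + (-1)·(-1) + (-1)·(1) + (1)·(1) + (-1)·(1) + (1)·(-1) + (-1)·(1) = -1 + 1 + 1 + -1 + 1 + -1 + -1 + 1 + -1 + 1 + 1 + -1 + 1 + -1 + -1 + -1 = -2.
Rows 4 and 3 are not orthogonal (dot product = -2 ≠ 0), so H is not a Hadamard matrix.

(4,4) entry = 16; (4,3) entry = -2.


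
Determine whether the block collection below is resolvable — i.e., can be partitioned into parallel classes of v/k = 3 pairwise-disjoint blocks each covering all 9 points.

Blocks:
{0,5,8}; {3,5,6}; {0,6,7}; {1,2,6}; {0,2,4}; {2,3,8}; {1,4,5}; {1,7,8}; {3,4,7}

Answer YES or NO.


v = 9, block size k = 3, number of blocks = 9.
For resolvability, blocks must partition into parallel classes of size v/k = 3.
Total blocks must therefore be a multiple of 3: 9 = 3·3 + 0 ⇒ divisible ✓.
Greedy packing gives 3 candidate class(es). Each should be a full parallel class (size 3, covers all 9 points).
  Class 1 (3 blocks): {0,5,8}; {1,2,6}; {3,4,7}. Points covered: [0, 1, 2, 3, 4, 5, 6, 7, 8].
  Class 2 (3 blocks): {3,5,6}; {0,2,4}; {1,7,8}. Points covered: [0, 1, 2, 3, 4, 5, 6, 7, 8].
  Class 3 (3 blocks): {0,6,7}; {2,3,8}; {1,4,5}. Points covered: [0, 1, 2, 3, 4, 5, 6, 7, 8].
All classes full (size 3)? YES. All classes cover every point? YES.
Resolvable? YES.

YES


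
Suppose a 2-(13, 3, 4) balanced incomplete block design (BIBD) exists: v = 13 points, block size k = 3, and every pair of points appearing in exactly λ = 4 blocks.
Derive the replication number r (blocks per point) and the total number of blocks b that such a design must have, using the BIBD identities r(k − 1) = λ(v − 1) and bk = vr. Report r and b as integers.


Any 2-(v, k, λ) BIBD satisfies two necessary conditions:
  (i)  Each point sits in r blocks, and counting incidences through any fixed point gives r(k − 1) = λ(v − 1), so r = λ(v − 1)/(k − 1).
  (ii) Total incidences bk = vr, so b = vr/k.
Step 1: r = λ(v − 1)/(k − 1) = 4·(13 − 1)/(3 − 1) = 4·12/2 = 48/2 = 24.
Step 2: b = vr/k = 13·24/3 = 312/3 = 104.
Check integrality: r = 24 ∈ Z ✓, b = 104 ∈ Z ✓.
(These identities are necessary conditions: they determine r and b for any design with these parameters, but do not by themselves prove that one exists.)

r = 24, b = 104.


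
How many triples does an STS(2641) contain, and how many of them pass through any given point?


An STS(v) is a 2-(v, 3, 1) BIBD: block size k = 3, λ = 1.
Replication: r(k − 1) = λ(v − 1) ⇒ r·2 = 2641 − 1 = 2640 ⇒ r = 1320.
Block count: bk = vr ⇒ b·3 = 2641·1320 = 3486120 ⇒ b = 1162040.

r = 1320, b = 1162040.


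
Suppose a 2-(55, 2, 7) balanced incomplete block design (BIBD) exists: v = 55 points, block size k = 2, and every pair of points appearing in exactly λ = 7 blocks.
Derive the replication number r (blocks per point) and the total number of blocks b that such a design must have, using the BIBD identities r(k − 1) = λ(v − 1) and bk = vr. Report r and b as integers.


Any 2-(v, k, λ) BIBD satisfies two necessary conditions:
  (i)  Each point sits in r blocks, and counting incidences through any fixed point gives r(k − 1) = λ(v − 1), so r = λ(v − 1)/(k − 1).
  (ii) Total incidences bk = vr, so b = vr/k.
Step 1: r = λ(v − 1)/(k − 1) = 7·(55 − 1)/(2 − 1) = 7·54/1 = 378/1 = 378.
Step 2: b = vr/k = 55·378/2 = 20790/2 = 10395.
Check integrality: r = 378 ∈ Z ✓, b = 10395 ∈ Z ✓.
(These identities are necessary conditions: they determine r and b for any design with these parameters, but do not by themselves prove that one exists.)

r = 378, b = 10395.


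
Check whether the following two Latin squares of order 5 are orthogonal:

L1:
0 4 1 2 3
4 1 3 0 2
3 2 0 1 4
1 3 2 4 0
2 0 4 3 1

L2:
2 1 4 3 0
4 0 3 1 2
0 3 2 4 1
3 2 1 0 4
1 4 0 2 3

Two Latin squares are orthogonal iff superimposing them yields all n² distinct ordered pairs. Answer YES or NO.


Form the n² = 25 superimposed pairs (L1[i][j], L2[i][j]), row by row (rows and columns indexed from 0):
row 0: (0,2) (4,1) (1,4) (2,3) (3,0)
row 1: (4,4) (1,0) (3,3) (0,1) (2,2)
row 2: (3,0) (2,3) (0,2) (1,4) (4,1)
row 3: (1,3) (3,2) (2,1) (4,0) (0,4)
row 4: (2,1) (0,4) (4,0) (3,2) (1,3)
Orthogonality requires all 25 pairs distinct.
But the pair (3,0) repeats: cell (0,4) has L1 = 3, L2 = 0, and cell (2,0) has L1 = 3, L2 = 0.
A repeated pair means some other pair never occurs (only 15 distinct pairs out of 25), so the squares are not orthogonal.
Conclusion: NO.

NO


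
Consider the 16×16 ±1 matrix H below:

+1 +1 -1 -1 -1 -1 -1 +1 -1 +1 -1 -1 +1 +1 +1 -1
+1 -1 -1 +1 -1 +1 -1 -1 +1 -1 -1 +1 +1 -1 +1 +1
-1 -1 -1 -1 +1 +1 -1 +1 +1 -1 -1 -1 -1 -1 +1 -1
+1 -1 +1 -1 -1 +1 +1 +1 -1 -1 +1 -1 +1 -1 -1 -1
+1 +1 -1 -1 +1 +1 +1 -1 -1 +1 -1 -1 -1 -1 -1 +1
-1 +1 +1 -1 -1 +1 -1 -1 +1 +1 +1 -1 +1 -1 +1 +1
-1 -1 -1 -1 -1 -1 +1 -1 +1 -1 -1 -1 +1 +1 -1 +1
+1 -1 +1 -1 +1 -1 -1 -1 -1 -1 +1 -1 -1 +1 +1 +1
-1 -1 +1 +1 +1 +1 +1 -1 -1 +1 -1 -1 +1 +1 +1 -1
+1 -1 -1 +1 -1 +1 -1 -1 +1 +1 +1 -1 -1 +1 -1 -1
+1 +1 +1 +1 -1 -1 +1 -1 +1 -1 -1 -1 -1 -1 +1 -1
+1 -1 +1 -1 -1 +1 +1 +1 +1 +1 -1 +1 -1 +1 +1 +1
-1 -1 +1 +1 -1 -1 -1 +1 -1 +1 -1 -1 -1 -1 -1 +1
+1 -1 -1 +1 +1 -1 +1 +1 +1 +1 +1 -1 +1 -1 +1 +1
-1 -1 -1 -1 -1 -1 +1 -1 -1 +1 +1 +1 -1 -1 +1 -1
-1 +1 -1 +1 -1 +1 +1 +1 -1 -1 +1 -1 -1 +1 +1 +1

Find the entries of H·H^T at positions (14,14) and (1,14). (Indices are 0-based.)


Row 1 of H: [1, -1, -1, 1, -1, 1, -1, -1, 1, -1, -1, 1, 1, -1, 1, 1].
Row 14 of H: [-1, -1, -1, -1, -1, -1, 1, -1, -1, 1, 1, 1, -1, -1, 1, -1].
(H·H^T)[14][14] = Σ_j H[14][j]·H[14][j] = (-1)² + (-1)² + (-1)² + (-1)² + (-1)² + (-1)² + (1)² + (-1)² + (-1)² + (1)² + (1)² + (1)² + (-1)² + (-1)² + (1)² + (-1)² = 1 + 1 + 1 + 1 + 1 + 1 + 1 + 1 + 1 + 1 + 1 + 1 + 1 + 1 + 1 + 1 = 16.
(H·H^T)[1][14] = Σ_j H[1][j]·H[14][j] = (1)·(-1) + (-1)·(-1) + (-1)·(-1) + (1)·(-1) + (-1)·(-1) + (1)·(-1) + (-1)·(1) + (-1)·(-1) + (1)·(-1) + (-1)·(1) + (-1)·(1) + (1)·(1) + (1)·(-1) + (-1)·(-1) + (1)·(1) + (1)·(-1) = -1 + 1 + 1 + -1 + 1 + -1 + -1 + 1 + -1 + -1 + -1 + 1 + -1 + 1 + 1 + -1 = -2.
Rows 1 and 14 are not orthogonal (dot product = -2 ≠ 0), so H is not a Hadamard matrix.

(14,14) entry = 16; (1,14) entry = -2.


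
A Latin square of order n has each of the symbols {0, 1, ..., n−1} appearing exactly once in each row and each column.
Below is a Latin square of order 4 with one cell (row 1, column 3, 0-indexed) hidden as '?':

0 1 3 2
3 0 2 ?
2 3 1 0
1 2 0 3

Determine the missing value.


Row 1 contains symbols [0, 2, 3] — missing [1].
Column 3 contains symbols [0, 2, 3] — missing [1].
The missing symbol must appear in both missing sets; intersection = [1].
Therefore the hidden value is 1.

Missing value = 1.


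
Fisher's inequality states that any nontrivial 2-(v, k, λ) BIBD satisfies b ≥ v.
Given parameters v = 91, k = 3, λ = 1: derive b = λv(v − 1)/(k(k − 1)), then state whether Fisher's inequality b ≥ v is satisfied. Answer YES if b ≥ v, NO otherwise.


b = λv(v − 1)/(k(k − 1)) = 1·91·90/(3·2) = 8190/6 = 1365.
Compare with v = 91: b ≥ v, so Fisher's inequality holds.

YES


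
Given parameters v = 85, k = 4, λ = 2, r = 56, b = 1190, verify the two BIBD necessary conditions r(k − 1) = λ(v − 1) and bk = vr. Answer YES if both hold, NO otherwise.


Condition (i): r(k − 1) = 56·3 = 168; λ(v − 1) = 2·84 = 168. Match? YES.
Condition (ii): bk = 1190·4 = 4760; vr = 85·56 = 4760. Match? YES.
Both conditions hold? YES.

YES


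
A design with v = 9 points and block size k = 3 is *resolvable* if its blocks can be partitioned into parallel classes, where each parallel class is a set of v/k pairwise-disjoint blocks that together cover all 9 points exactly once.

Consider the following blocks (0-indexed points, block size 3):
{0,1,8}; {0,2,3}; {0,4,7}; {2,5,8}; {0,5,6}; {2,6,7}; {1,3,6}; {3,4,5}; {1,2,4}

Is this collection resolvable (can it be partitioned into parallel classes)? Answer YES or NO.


v = 9, block size k = 3, number of blocks = 9.
For resolvability, blocks must partition into parallel classes of size v/k = 3.
Total blocks must therefore be a multiple of 3: 9 = 3·3 + 0 ⇒ divisible ✓.
Consider block {0,2,3}. It intersects every other block in the collection, so no parallel class of size 3 can contain it.
Since every block must belong to some parallel class in a resolution, the collection cannot be partitioned into parallel classes.
Resolvable? NO.

NO


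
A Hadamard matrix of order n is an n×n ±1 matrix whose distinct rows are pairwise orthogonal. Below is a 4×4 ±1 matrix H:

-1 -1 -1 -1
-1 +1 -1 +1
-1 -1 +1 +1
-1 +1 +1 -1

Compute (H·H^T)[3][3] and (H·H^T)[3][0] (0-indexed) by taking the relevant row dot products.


Row 0 of H: [-1, -1, -1, -1].
Row 3 of H: [-1, 1, 1, -1].
(H·H^T)[3][3] = Σ_j H[3][j]·H[3][j] = (-1)² + (1)² + (1)² + (-1)² = 1 + 1 + 1 + 1 = 4.
(H·H^T)[3][0] = Σ_j H[3][j]·H[0][j] = (-1)·(-1) + (1)·(-1) + (1)·(-1) + (-1)·(-1) = 1 + -1 + -1 + 1 = 0.
So rows 3 and 0 are orthogonal; the diagonal entry equals n = 4.

(3,3) entry = 4; (3,0) entry = 0.


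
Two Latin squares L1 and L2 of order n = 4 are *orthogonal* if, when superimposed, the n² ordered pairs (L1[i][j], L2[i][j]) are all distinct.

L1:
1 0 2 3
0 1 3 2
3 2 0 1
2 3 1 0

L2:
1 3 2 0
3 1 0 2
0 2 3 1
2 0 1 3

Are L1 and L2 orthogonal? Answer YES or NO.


Form the n² = 16 superimposed pairs (L1[i][j], L2[i][j]), row by row (rows and columns indexed from 0):
row 0: (1,1) (0,3) (2,2) (3,0)
row 1: (0,3) (1,1) (3,0) (2,2)
row 2: (3,0) (2,2) (0,3) (1,1)
row 3: (2,2) (3,0) (1,1) (0,3)
Orthogonality requires all 16 pairs distinct.
But the pair (0,3) repeats: cell (0,1) has L1 = 0, L2 = 3, and cell (1,0) has L1 = 0, L2 = 3.
A repeated pair means some other pair never occurs (only 4 distinct pairs out of 16), so the squares are not orthogonal.
Conclusion: NO.

NO


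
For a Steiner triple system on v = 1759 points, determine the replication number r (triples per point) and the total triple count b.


An STS(v) is a 2-(v, 3, 1) BIBD: block size k = 3, λ = 1.
Replication: r(k − 1) = λ(v − 1) ⇒ r·2 = 1759 − 1 = 1758 ⇒ r = 879.
Block count: bk = vr ⇒ b·3 = 1759·879 = 1546161 ⇒ b = 515387.
(Check via b = v(v − 1)/6 = 1759·1758/6 = 3092322/6 = 515387.)

r = 879, b = 515387.


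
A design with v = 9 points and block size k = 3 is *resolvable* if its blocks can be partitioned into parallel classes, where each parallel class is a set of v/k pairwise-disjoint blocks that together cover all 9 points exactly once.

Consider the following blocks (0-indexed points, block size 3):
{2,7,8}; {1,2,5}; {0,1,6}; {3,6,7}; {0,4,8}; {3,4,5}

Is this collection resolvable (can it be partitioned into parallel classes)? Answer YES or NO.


v = 9, block size k = 3, number of blocks = 6.
For resolvability, blocks must partition into parallel classes of size v/k = 3.
Total blocks must therefore be a multiple of 3: 6 = 3·2 + 0 ⇒ divisible ✓.
Greedy packing gives 2 candidate class(es). Each should be a full parallel class (size 3, covers all 9 points).
  Class 1 (3 blocks): {2,7,8}; {0,1,6}; {3,4,5}. Points covered: [0, 1, 2, 3, 4, 5, 6, 7, 8].
  Class 2 (3 blocks): {1,2,5}; {3,6,7}; {0,4,8}. Points covered: [0, 1, 2, 3, 4, 5, 6, 7, 8].
All classes full (size 3)? YES. All classes cover every point? YES.
Resolvable? YES.

YES


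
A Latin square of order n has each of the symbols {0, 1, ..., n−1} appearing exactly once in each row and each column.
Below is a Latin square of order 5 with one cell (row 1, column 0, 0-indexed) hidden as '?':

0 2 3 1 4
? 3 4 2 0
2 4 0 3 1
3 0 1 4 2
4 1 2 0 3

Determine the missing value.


Row 1 contains symbols [0, 2, 3, 4] — missing [1].
Column 0 contains symbols [0, 2, 3, 4] — missing [1].
The missing symbol must appear in both missing sets; intersection = [1].
Therefore the hidden value is 1.

Missing value = 1.


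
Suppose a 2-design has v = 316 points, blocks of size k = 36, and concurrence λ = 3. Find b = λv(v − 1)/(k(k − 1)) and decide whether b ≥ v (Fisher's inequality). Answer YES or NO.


r = λ(v − 1)/(k − 1) = 3·315/35 = 27.
b = vr/k = 316·27/36 = 237.
Fisher's inequality: b ≥ v ⇔ 237 ≥ 316? NO.

NO


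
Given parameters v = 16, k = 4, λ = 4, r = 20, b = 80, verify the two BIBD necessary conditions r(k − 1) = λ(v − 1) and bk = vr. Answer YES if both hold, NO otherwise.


Condition (i): r(k − 1) = 20·3 = 60; λ(v − 1) = 4·15 = 60. Match? YES.
Condition (ii): bk = 80·4 = 320; vr = 16·20 = 320. Match? YES.
Both conditions hold? YES.

YES


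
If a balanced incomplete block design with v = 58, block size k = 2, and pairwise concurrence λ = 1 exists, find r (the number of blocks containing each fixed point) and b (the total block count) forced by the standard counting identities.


Any 2-(v, k, λ) BIBD satisfies two necessary conditions:
  (i)  Each point sits in r blocks, and counting incidences through any fixed point gives r(k − 1) = λ(v − 1), so r = λ(v − 1)/(k − 1).
  (ii) Total incidences bk = vr, so b = vr/k.
Step 1: r = λ(v − 1)/(k − 1) = 1·(58 − 1)/(2 − 1) = 1·57/1 = 57/1 = 57.
Step 2: b = vr/k = 58·57/2 = 3306/2 = 1653.
Check integrality: r = 57 ∈ Z ✓, b = 1653 ∈ Z ✓.
(These identities are necessary conditions: they determine r and b for any design with these parameters, but do not by themselves prove that one exists.)

r = 57, b = 1653.


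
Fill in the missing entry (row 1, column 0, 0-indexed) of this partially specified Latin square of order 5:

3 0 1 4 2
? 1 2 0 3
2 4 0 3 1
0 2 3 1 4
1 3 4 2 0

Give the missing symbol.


Row 1 contains symbols [0, 1, 2, 3] — missing [4].
Column 0 contains symbols [0, 1, 2, 3] — missing [4].
The missing symbol must appear in both missing sets; intersection = [4].
Therefore the hidden value is 4.

Missing value = 4.


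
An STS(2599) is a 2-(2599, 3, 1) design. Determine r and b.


An STS(v) is a 2-(v, 3, 1) BIBD: block size k = 3, λ = 1.
Replication: r(k − 1) = λ(v − 1) ⇒ r·2 = 2599 − 1 = 2598 ⇒ r = 1299.
Block count: bk = vr ⇒ b·3 = 2599·1299 = 3376101 ⇒ b = 1125367.
(Check via b = v(v − 1)/6 = 2599·2598/6 = 6752202/6 = 1125367.)

r = 1299, b = 1125367.


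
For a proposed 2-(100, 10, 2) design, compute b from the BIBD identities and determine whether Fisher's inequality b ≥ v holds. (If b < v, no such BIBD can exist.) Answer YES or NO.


r = λ(v − 1)/(k − 1) = 2·99/9 = 22.
b = vr/k = 100·22/10 = 220.
Fisher's inequality: b ≥ v ⇔ 220 ≥ 100? YES.

YES


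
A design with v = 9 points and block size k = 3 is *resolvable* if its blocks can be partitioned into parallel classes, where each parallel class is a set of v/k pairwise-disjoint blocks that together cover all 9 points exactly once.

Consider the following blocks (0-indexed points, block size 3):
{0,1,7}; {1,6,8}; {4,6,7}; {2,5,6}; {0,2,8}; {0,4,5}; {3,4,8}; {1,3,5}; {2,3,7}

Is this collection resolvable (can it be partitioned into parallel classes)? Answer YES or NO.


v = 9, block size k = 3, number of blocks = 9.
For resolvability, blocks must partition into parallel classes of size v/k = 3.
Total blocks must therefore be a multiple of 3: 9 = 3·3 + 0 ⇒ divisible ✓.
Greedy packing gives 3 candidate class(es). Each should be a full parallel class (size 3, covers all 9 points).
  Class 1 (3 blocks): {0,1,7}; {2,5,6}; {3,4,8}. Points covered: [0, 1, 2, 3, 4, 5, 6, 7, 8].
  Class 2 (3 blocks): {1,6,8}; {0,4,5}; {2,3,7}. Points covered: [0, 1, 2, 3, 4, 5, 6, 7, 8].
  Class 3 (3 blocks): {4,6,7}; {0,2,8}; {1,3,5}. Points covered: [0, 1, 2, 3, 4, 5, 6, 7, 8].
All classes full (size 3)? YES. All classes cover every point? YES.
Resolvable? YES.

YES


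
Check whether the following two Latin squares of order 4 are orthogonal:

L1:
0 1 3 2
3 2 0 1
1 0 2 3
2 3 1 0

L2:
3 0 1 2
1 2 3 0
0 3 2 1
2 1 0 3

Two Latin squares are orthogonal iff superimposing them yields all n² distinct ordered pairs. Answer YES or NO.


Form the n² = 16 superimposed pairs (L1[i][j], L2[i][j]), row by row (rows and columns indexed from 0):
row 0: (0,3) (1,0) (3,1) (2,2)
row 1: (3,1) (2,2) (0,3) (1,0)
row 2: (1,0) (0,3) (2,2) (3,1)
row 3: (2,2) (3,1) (1,0) (0,3)
Orthogonality requires all 16 pairs distinct.
But the pair (3,1) repeats: cell (0,2) has L1 = 3, L2 = 1, and cell (1,0) has L1 = 3, L2 = 1.
A repeated pair means some other pair never occurs (only 4 distinct pairs out of 16), so the squares are not orthogonal.
Conclusion: NO.

NO


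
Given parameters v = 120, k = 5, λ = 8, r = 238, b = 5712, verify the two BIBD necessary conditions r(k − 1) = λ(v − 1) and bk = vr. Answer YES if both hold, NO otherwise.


Condition (i): r(k − 1) = 238·4 = 952; λ(v − 1) = 8·119 = 952. Match? YES.
Condition (ii): bk = 5712·5 = 28560; vr = 120·238 = 28560. Match? YES.
Both conditions hold? YES.

YES


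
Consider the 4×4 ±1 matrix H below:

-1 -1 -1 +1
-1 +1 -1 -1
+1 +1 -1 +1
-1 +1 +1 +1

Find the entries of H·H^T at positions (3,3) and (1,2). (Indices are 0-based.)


Row 1 of H: [-1, 1, -1, -1].
Row 2 of H: [1, 1, -1, 1].
Row 3 of H: [-1, 1, 1, 1].
(H·H^T)[3][3] = Σ_j H[3][j]·H[3][j] = (-1)² + (1)² + (1)² + (1)² = 1 + 1 + 1 + 1 = 4.
(H·H^T)[1][2] = Σ_j H[1][j]·H[2][j] = (-1)·(1) + (1)·(1) + (-1)·(-1) + (-1)·(1) = -1 + 1 + 1 + -1 = 0.
So rows 1 and 2 are orthogonal; the diagonal entry equals n = 4.

(3,3) entry = 4; (1,2) entry = 0.


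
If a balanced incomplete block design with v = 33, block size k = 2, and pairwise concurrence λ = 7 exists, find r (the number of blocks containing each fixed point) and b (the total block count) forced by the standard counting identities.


Any 2-(v, k, λ) BIBD satisfies two necessary conditions:
  (i)  Each point sits in r blocks, and counting incidences through any fixed point gives r(k − 1) = λ(v − 1), so r = λ(v − 1)/(k − 1).
  (ii) Total incidences bk = vr, so b = vr/k.
Step 1: r = λ(v − 1)/(k − 1) = 7·(33 − 1)/(2 − 1) = 7·32/1 = 224/1 = 224.
Step 2: b = vr/k = 33·224/2 = 7392/2 = 3696.
Check integrality: r = 224 ∈ Z ✓, b = 3696 ∈ Z ✓.
(These identities are necessary conditions: they determine r and b for any design with these parameters, but do not by themselves prove that one exists.)

r = 224, b = 3696.


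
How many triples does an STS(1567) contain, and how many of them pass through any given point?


An STS(v) is a 2-(v, 3, 1) BIBD: block size k = 3, λ = 1.
Replication: r(k − 1) = λ(v − 1) ⇒ r·2 = 1567 − 1 = 1566 ⇒ r = 783.
Block count: bk = vr ⇒ b·3 = 1567·783 = 1226961 ⇒ b = 408987.

r = 783, b = 408987.


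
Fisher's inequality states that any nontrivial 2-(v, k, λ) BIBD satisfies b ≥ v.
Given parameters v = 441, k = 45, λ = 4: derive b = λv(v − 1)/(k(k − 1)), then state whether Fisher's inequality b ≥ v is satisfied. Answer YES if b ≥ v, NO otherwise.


r = λ(v − 1)/(k − 1) = 4·440/44 = 40.
b = vr/k = 441·40/45 = 392.
Fisher's inequality: b ≥ v ⇔ 392 ≥ 441? NO.

NO


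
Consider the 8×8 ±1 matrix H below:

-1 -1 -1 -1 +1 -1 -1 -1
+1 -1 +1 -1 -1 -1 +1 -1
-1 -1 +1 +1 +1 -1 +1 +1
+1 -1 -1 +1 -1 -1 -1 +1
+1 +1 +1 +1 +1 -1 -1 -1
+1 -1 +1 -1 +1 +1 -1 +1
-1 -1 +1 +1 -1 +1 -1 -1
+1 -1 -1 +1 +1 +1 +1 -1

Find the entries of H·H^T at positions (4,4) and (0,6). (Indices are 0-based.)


Row 0 of H: [-1, -1, -1, -1, 1, -1, -1, -1].
Row 4 of H: [1, 1, 1, 1, 1, -1, -1, -1].
Row 6 of H: [-1, -1, 1, 1, -1, 1, -1, -1].
(H·H^T)[4][4] = Σ_j H[4][j]·H[4][j] = (1)² + (1)² + (1)² + (1)² + (1)² + (-1)² + (-1)² + (-1)² = 1 + 1 + 1 + 1 + 1 + 1 + 1 + 1 = 8.
(H·H^T)[0][6] = Σ_j H[0][j]·H[6][j] = (-1)·(-1) + (-1)·(-1) + (-1)·(1) + (-1)·(1) + (1)·(-1) + (-1)·(1) + (-1)·(-1) + (-1)·(-1) = 1 + 1 + -1 + -1 + -1 + -1 + 1 + 1 = 0.
So rows 0 and 6 are orthogonal; the diagonal entry equals n = 8.

(4,4) entry = 8; (0,6) entry = 0.


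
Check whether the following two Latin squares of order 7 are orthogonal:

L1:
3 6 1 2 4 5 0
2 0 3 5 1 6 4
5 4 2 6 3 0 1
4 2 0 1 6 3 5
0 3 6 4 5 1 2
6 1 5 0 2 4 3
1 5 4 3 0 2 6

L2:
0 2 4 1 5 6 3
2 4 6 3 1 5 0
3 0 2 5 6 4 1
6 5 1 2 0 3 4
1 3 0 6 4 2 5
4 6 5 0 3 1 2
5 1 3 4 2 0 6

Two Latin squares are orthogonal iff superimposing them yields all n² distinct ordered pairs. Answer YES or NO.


Form the n² = 49 superimposed pairs (L1[i][j], L2[i][j]), row by row (rows and columns indexed from 0):
row 0: (3,0) (6,2) (1,4) (2,1) (4,5) (5,6) (0,3)
row 1: (2,2) (0,4) (3,6) (5,3) (1,1) (6,5) (4,0)
row 2: (5,3) (4,0) (2,2) (6,5) (3,6) (0,4) (1,1)
row 3: (4,6) (2,5) (0,1) (1,2) (6,0) (3,3) (5,4)
row 4: (0,1) (3,3) (6,0) (4,6) (5,4) (1,2) (2,5)
row 5: (6,4) (1,6) (5,5) (0,0) (2,3) (4,1) (3,2)
row 6: (1,5) (5,1) (4,3) (3,4) (0,2) (2,0) (6,6)
Orthogonality requires all 49 pairs distinct.
But the pair (5,3) repeats: cell (1,3) has L1 = 5, L2 = 3, and cell (2,0) has L1 = 5, L2 = 3.
A repeated pair means some other pair never occurs (only 35 distinct pairs out of 49), so the squares are not orthogonal.
Conclusion: NO.

NO


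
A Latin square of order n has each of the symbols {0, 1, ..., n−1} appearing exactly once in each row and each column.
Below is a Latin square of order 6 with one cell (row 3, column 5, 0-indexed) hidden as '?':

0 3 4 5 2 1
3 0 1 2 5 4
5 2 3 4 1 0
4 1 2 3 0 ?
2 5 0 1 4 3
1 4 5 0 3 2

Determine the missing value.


Row 3 contains symbols [0, 1, 2, 3, 4] — missing [5].
Column 5 contains symbols [0, 1, 2, 3, 4] — missing [5].
The missing symbol must appear in both missing sets; intersection = [5].
Therefore the hidden value is 5.

Missing value = 5.


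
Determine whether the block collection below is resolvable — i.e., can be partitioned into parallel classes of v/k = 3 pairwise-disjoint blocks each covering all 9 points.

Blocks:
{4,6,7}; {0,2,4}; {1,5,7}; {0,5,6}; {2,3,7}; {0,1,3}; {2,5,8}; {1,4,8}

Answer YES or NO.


v = 9, block size k = 3, number of blocks = 8.
For resolvability, blocks must partition into parallel classes of size v/k = 3.
Total blocks must therefore be a multiple of 3: 8 = 3·2 + 2 ⇒ not divisible ✗.
Resolvable? NO.

NO


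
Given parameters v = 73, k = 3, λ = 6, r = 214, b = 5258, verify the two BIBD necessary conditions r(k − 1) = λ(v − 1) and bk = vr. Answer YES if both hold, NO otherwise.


Condition (i): r(k − 1) = 214·2 = 428; λ(v − 1) = 6·72 = 432. Match? NO.
Condition (ii): bk = 5258·3 = 15774; vr = 73·214 = 15622. Match? NO.
Both conditions hold? NO.

NO


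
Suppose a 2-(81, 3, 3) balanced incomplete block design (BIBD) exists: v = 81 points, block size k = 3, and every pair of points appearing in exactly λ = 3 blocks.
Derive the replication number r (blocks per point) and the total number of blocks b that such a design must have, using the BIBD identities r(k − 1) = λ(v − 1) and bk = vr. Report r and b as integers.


Any 2-(v, k, λ) BIBD satisfies two necessary conditions:
  (i)  Each point sits in r blocks, and counting incidences through any fixed point gives r(k − 1) = λ(v − 1), so r = λ(v − 1)/(k − 1).
  (ii) Total incidences bk = vr, so b = vr/k.
Step 1: r = λ(v − 1)/(k − 1) = 3·(81 − 1)/(3 − 1) = 3·80/2 = 240/2 = 120.
Step 2: b = vr/k = 81·120/3 = 9720/3 = 3240.
Check integrality: r = 120 ∈ Z ✓, b = 3240 ∈ Z ✓.
(These identities are necessary conditions: they determine r and b for any design with these parameters, but do not by themselves prove that one exists.)

r = 120, b = 3240.


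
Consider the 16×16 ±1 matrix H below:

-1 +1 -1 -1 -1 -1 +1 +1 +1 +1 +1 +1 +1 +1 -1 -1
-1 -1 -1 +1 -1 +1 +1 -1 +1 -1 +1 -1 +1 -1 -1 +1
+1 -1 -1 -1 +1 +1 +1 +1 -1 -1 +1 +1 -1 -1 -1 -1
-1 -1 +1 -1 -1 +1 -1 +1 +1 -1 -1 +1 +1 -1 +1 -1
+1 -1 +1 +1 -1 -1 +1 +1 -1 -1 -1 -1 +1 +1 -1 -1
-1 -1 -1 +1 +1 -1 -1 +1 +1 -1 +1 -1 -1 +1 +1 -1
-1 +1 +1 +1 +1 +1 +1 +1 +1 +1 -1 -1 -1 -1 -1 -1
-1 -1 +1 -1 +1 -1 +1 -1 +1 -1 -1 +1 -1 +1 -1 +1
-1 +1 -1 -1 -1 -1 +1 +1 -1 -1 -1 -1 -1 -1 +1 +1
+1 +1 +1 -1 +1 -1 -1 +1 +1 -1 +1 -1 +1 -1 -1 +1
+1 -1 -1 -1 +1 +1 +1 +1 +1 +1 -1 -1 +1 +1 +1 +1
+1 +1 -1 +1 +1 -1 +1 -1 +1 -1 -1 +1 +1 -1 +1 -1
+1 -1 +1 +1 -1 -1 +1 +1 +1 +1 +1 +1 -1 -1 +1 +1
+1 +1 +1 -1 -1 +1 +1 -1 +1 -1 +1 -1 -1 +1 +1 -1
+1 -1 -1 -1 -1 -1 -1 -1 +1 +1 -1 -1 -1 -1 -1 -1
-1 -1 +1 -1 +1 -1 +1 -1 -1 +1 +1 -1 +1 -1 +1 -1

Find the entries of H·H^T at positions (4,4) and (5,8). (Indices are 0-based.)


Row 4 of H: [1, -1, 1, 1, -1, -1, 1, 1, -1, -1, -1, -1, 1, 1, -1, -1].
Row 5 of H: [-1, -1, -1, 1, 1, -1, -1, 1, 1, -1, 1, -1, -1, 1, 1, -1].
Row 8 of H: [-1, 1, -1, -1, -1, -1, 1, 1, -1, -1, -1, -1, -1, -1, 1, 1].
(H·H^T)[4][4] = Σ_j H[4][j]·H[4][j] = (1)² + (-1)² + (1)² + (1)² + (-1)² + (-1)² + (1)² + (1)² + (-1)² + (-1)² + (-1)² + (-1)² + (1)² + (1)² + (-1)² + (-1)² = 1 + 1 + 1 + 1 + 1 + 1 + 1 + 1 + 1 + 1 + 1 + 1 + 1 + 1 + 1 + 1 = 16.
(H·H^T)[5][8] = Σ_j H[5][j]·H[8][j] = (-1)·(-1) + (-1)·(1) + (-1)·(-1) + (1)·(-1) + (1)·(-1) + (-1)·(-1) + (-1)·(1) + (1)·(1) + (1)·(-1) + (-1)·(-1) + (1)·(-1) + (-1)·(-1) + (-1)·(-1) + (1)·(-1) + (1)·(1) + (-1)·(1) = 1 + -1 + 1 + -1 + -1 + 1 + -1 + 1 + -1 + 1 + -1 + 1 + 1 + -1 + 1 + -1 = 0.
So rows 5 and 8 are orthogonal; the diagonal entry equals n = 16.

(4,4) entry = 16; (5,8) entry = 0.


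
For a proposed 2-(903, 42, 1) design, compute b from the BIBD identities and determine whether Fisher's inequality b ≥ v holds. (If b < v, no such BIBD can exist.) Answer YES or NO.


b = λv(v − 1)/(k(k − 1)) = 1·903·902/(42·41) = 814506/1722 = 473.
Compare with v = 903: b < v, so Fisher's inequality fails.

NO


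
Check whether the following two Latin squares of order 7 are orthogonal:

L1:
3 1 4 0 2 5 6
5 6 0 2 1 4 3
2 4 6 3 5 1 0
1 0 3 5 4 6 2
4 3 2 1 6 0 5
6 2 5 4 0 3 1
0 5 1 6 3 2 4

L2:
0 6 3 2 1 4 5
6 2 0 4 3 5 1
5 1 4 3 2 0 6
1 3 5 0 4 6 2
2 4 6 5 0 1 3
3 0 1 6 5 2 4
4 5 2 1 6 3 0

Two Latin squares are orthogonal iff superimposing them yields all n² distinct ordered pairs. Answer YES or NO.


Form the n² = 49 superimposed pairs (L1[i][j], L2[i][j]), row by row (rows and columns indexed from 0):
row 0: (3,0) (1,6) (4,3) (0,2) (2,1) (5,4) (6,5)
row 1: (5,6) (6,2) (0,0) (2,4) (1,3) (4,5) (3,1)
row 2: (2,5) (4,1) (6,4) (3,3) (5,2) (1,0) (0,6)
row 3: (1,1) (0,3) (3,5) (5,0) (4,4) (6,6) (2,2)
row 4: (4,2) (3,4) (2,6) (1,5) (6,0) (0,1) (5,3)
row 5: (6,3) (2,0) (5,1) (4,6) (0,5) (3,2) (1,4)
row 6: (0,4) (5,5) (1,2) (6,1) (3,6) (2,3) (4,0)
Orthogonality requires all 49 pairs distinct.
Check by first coordinate: for each symbol s of L1, list the L2 entries in the n cells where L1 = s; they must all differ.
  L1 = 0: L2 entries (in reading order) 2, 0, 6, 3, 1, 5, 4 — all 7 distinct ✓
  L1 = 1: L2 entries (in reading order) 6, 3, 0, 1, 5, 4, 2 — all 7 distinct ✓
  L1 = 2: L2 entries (in reading order) 1, 4, 5, 2, 6, 0, 3 — all 7 distinct ✓
  L1 = 3: L2 entries (in reading order) 0, 1, 3, 5, 4, 2, 6 — all 7 distinct ✓
  L1 = 4: L2 entries (in reading order) 3, 5, 1, 4, 2, 6, 0 — all 7 distinct ✓
  L1 = 5: L2 entries (in reading order) 4, 6, 2, 0, 3, 1, 5 — all 7 distinct ✓
  L1 = 6: L2 entries (in reading order) 5, 2, 4, 6, 0, 3, 1 — all 7 distinct ✓
Every symbol of L1 meets every symbol of L2 exactly once, so all 49 pairs are distinct (49 of 49).
Conclusion: YES.

YES


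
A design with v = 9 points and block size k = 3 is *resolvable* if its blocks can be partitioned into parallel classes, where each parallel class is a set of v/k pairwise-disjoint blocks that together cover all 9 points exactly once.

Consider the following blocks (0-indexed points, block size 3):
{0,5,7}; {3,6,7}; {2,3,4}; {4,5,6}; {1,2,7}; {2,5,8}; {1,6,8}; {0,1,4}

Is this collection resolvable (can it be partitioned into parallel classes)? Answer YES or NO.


v = 9, block size k = 3, number of blocks = 8.
For resolvability, blocks must partition into parallel classes of size v/k = 3.
Total blocks must therefore be a multiple of 3: 8 = 3·2 + 2 ⇒ not divisible ✗.
Resolvable? NO.

NO


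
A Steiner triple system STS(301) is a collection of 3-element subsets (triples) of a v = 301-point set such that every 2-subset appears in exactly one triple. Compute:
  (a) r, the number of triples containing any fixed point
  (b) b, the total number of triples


An STS(v) is a 2-(v, 3, 1) BIBD: block size k = 3, λ = 1.
Replication: r(k − 1) = λ(v − 1) ⇒ r·2 = 301 − 1 = 300 ⇒ r = 150.
Block count: bk = vr ⇒ b·3 = 301·150 = 45150 ⇒ b = 15050.

r = 150, b = 15050.


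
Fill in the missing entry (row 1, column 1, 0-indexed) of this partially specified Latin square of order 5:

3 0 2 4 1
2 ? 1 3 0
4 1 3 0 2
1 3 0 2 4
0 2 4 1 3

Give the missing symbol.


Row 1 contains symbols [0, 1, 2, 3] — missing [4].
Column 1 contains symbols [0, 1, 2, 3] — missing [4].
The missing symbol must appear in both missing sets; intersection = [4].
Therefore the hidden value is 4.

Missing value = 4.


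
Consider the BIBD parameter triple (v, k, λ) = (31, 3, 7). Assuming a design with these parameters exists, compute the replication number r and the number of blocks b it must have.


Any 2-(v, k, λ) BIBD satisfies two necessary conditions:
  (i)  Each point sits in r blocks, and counting incidences through any fixed point gives r(k − 1) = λ(v − 1), so r = λ(v − 1)/(k − 1).
  (ii) Total incidences bk = vr, so b = vr/k.
Step 1: r = λ(v − 1)/(k − 1) = 7·(31 − 1)/(3 − 1) = 7·30/2 = 210/2 = 105.
Step 2: b = vr/k = 31·105/3 = 3255/3 = 1085.
Check integrality: r = 105 ∈ Z ✓, b = 1085 ∈ Z ✓.
(These identities are necessary conditions: they determine r and b for any design with these parameters, but do not by themselves prove that one exists.)

r = 105, b = 1085.


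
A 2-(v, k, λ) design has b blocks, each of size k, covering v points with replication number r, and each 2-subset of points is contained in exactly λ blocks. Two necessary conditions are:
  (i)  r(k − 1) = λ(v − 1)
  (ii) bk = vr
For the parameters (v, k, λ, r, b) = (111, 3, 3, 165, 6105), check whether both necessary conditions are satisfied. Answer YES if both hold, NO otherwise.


Condition (i): r(k − 1) = 165·2 = 330; λ(v − 1) = 3·110 = 330. Match? YES.
Condition (ii): bk = 6105·3 = 18315; vr = 111·165 = 18315. Match? YES.
Both conditions hold? YES.

YES


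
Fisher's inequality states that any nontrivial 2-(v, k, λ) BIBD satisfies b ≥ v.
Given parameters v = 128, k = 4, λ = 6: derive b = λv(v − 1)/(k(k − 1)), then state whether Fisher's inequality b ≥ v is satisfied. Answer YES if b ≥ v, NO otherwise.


r = λ(v − 1)/(k − 1) = 6·127/3 = 254.
b = vr/k = 128·254/4 = 8128.
Fisher's inequality: b ≥ v ⇔ 8128 ≥ 128? YES.

YES


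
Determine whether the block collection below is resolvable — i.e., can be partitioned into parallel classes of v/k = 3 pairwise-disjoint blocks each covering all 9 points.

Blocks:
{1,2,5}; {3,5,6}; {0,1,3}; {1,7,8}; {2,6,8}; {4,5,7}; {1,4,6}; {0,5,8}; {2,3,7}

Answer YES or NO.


v = 9, block size k = 3, number of blocks = 9.
For resolvability, blocks must partition into parallel classes of size v/k = 3.
Total blocks must therefore be a multiple of 3: 9 = 3·3 + 0 ⇒ divisible ✓.
Consider block {1,2,5}. It intersects every other block in the collection, so no parallel class of size 3 can contain it.
Since every block must belong to some parallel class in a resolution, the collection cannot be partitioned into parallel classes.
Resolvable? NO.

NO


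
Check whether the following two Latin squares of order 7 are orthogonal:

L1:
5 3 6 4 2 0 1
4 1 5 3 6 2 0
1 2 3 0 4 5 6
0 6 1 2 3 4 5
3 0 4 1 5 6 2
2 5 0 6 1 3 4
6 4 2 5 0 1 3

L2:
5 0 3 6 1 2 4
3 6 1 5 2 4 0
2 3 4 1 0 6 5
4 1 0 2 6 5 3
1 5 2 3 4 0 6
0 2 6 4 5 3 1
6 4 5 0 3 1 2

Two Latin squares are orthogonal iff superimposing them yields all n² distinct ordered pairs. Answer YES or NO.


Form the n² = 49 superimposed pairs (L1[i][j], L2[i][j]), row by row (rows and columns indexed from 0):
row 0: (5,5) (3,0) (6,3) (4,6) (2,1) (0,2) (1,4)
row 1: (4,3) (1,6) (5,1) (3,5) (6,2) (2,4) (0,0)
row 2: (1,2) (2,3) (3,4) (0,1) (4,0) (5,6) (6,5)
row 3: (0,4) (6,1) (1,0) (2,2) (3,6) (4,5) (5,3)
row 4: (3,1) (0,5) (4,2) (1,3) (5,4) (6,0) (2,6)
row 5: (2,0) (5,2) (0,6) (6,4) (1,5) (3,3) (4,1)
row 6: (6,6) (4,4) (2,5) (5,0) (0,3) (1,1) (3,2)
Orthogonality requires all 49 pairs distinct.
Check by first coordinate: for each symbol s of L1, list the L2 entries in the n cells where L1 = s; they must all differ.
  L1 = 0: L2 entries (in reading order) 2, 0, 1, 4, 5, 6, 3 — all 7 distinct ✓
  L1 = 1: L2 entries (in reading order) 4, 6, 2, 0, 3, 5, 1 — all 7 distinct ✓
  L1 = 2: L2 entries (in reading order) 1, 4, 3, 2, 6, 0, 5 — all 7 distinct ✓
  L1 = 3: L2 entries (in reading order) 0, 5, 4, 6, 1, 3, 2 — all 7 distinct ✓
  L1 = 4: L2 entries (in reading order) 6, 3, 0, 5, 2, 1, 4 — all 7 distinct ✓
  L1 = 5: L2 entries (in reading order) 5, 1, 6, 3, 4, 2, 0 — all 7 distinct ✓
  L1 = 6: L2 entries (in reading order) 3, 2, 5, 1, 0, 4, 6 — all 7 distinct ✓
Every symbol of L1 meets every symbol of L2 exactly once, so all 49 pairs are distinct (49 of 49).
Conclusion: YES.

YES


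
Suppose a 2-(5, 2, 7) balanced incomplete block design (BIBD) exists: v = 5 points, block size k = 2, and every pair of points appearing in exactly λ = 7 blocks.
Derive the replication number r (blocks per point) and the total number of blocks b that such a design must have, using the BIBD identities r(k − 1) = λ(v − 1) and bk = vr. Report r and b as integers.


Any 2-(v, k, λ) BIBD satisfies two necessary conditions:
  (i)  Each point sits in r blocks, and counting incidences through any fixed point gives r(k − 1) = λ(v − 1), so r = λ(v − 1)/(k − 1).
  (ii) Total incidences bk = vr, so b = vr/k.
Step 1: r = λ(v − 1)/(k − 1) = 7·(5 − 1)/(2 − 1) = 7·4/1 = 28/1 = 28.
Step 2: b = vr/k = 5·28/2 = 140/2 = 70.
Check integrality: r = 28 ∈ Z ✓, b = 70 ∈ Z ✓.
(These identities are necessary conditions: they determine r and b for any design with these parameters, but do not by themselves prove that one exists.)

r = 28, b = 70.


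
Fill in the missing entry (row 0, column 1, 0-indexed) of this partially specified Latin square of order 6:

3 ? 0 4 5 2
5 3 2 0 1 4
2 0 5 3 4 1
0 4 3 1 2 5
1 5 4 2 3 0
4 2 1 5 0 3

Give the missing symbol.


Row 0 contains symbols [0, 2, 3, 4, 5] — missing [1].
Column 1 contains symbols [0, 2, 3, 4, 5] — missing [1].
The missing symbol must appear in both missing sets; intersection = [1].
Therefore the hidden value is 1.

Missing value = 1.


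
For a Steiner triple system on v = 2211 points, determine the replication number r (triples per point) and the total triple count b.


An STS(v) is a 2-(v, 3, 1) BIBD: block size k = 3, λ = 1.
Replication: r(k − 1) = λ(v − 1) ⇒ r·2 = 2211 − 1 = 2210 ⇒ r = 1105.
Block count: b = v(v − 1)/6 = 2211·2210/6 = 4886310/6 = 814385.

r = 1105, b = 814385.


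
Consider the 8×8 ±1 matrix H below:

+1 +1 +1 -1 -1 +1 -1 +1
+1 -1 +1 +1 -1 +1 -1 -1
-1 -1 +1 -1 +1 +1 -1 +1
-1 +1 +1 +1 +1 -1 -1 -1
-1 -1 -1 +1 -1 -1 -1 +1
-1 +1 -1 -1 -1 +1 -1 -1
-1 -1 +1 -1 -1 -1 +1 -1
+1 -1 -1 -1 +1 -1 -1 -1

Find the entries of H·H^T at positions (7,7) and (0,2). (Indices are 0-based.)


Row 0 of H: [1, 1, 1, -1, -1, 1, -1, 1].
Row 2 of H: [-1, -1, 1, -1, 1, 1, -1, 1].
Row 7 of H: [1, -1, -1, -1, 1, -1, -1, -1].
(H·H^T)[7][7] = Σ_j H[7][j]·H[7][j] = (1)² + (-1)² + (-1)² + (-1)² + (1)² + (-1)² + (-1)² + (-1)² = 1 + 1 + 1 + 1 + 1 + 1 + 1 + 1 = 8.
(H·H^T)[0][2] = Σ_j H[0][j]·H[2][j] = (1)·(-1) + (1)·(-1) + (1)·(1) + (-1)·(-1) + (-1)·(1) + (1)·(1) + (-1)·(-1) + (1)·(1) = -1 + -1 + 1 + 1 + -1 + 1 + 1 + 1 = 2.
Rows 0 and 2 are not orthogonal (dot product = 2 ≠ 0), so H is not a Hadamard matrix.

(7,7) entry = 8; (0,2) entry = 2.


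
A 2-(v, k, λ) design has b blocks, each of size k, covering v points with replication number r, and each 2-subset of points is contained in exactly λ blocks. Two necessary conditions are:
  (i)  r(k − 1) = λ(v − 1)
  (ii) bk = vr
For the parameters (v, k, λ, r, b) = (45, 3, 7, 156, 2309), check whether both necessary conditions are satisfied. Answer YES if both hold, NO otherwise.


Condition (i): r(k − 1) = 156·2 = 312; λ(v − 1) = 7·44 = 308. Match? NO.
Condition (ii): bk = 2309·3 = 6927; vr = 45·156 = 7020. Match? NO.
Both conditions hold? NO.

NO


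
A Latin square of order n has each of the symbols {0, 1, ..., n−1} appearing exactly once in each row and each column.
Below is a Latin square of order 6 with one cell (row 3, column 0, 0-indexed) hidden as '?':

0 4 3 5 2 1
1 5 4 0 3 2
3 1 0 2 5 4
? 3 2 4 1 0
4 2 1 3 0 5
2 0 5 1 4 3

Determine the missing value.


Row 3 contains symbols [0, 1, 2, 3, 4] — missing [5].
Column 0 contains symbols [0, 1, 2, 3, 4] — missing [5].
The missing symbol must appear in both missing sets; intersection = [5].
Therefore the hidden value is 5.

Missing value = 5.
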